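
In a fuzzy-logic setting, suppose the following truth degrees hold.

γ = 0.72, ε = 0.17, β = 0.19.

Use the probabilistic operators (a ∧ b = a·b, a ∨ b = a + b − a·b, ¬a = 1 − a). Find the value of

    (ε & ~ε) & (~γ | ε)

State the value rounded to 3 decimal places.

~ε = 1 − 0.1700 = 0.8300
ε & ~ε = a·b on (0.1700, 0.8300) = 0.1411
~γ = 1 − 0.7200 = 0.2800
~γ | ε = a + b − a·b on (0.2800, 0.1700) = 0.4024
(ε & ~ε) & (~γ | ε) = a·b on (0.1411, 0.4024) = 0.0568

0.057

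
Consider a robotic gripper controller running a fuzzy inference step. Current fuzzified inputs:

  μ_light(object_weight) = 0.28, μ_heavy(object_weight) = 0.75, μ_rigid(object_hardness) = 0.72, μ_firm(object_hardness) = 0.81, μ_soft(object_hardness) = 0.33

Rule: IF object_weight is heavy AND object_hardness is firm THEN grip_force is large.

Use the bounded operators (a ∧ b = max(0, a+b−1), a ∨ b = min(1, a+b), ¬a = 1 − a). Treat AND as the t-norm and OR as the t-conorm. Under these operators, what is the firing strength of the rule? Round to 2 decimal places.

firing strength: heavy=0.75, firm=0.81; AND[max(0, a+b−1)] → w = 0.56

0.56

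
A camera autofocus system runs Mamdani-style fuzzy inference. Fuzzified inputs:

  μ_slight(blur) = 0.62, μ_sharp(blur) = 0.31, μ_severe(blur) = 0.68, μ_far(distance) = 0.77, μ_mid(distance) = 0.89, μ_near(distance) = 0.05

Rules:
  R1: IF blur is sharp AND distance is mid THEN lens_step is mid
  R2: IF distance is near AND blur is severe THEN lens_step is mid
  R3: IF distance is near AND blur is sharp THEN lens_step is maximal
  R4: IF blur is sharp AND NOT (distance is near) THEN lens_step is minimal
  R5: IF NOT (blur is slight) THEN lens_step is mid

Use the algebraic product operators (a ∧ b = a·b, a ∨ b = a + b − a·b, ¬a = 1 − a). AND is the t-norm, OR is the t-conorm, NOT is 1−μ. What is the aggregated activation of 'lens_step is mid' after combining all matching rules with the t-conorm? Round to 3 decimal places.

R1: sharp=0.31, mid=0.89; AND[a·b] → w = 0.2759
R2: near=0.05, severe=0.68; AND[a·b] → w = 0.0340
R3: near=0.05, sharp=0.31; AND[a·b] → w = 0.0155
R4: sharp=0.31, ¬near=1−0.05=0.95; AND[a·b] → w = 0.2945
R5: ¬slight=1−0.62=0.38 → w = 0.3800
Rules with consequent 'mid': {R1, R2, R5} → strengths 0.2759, 0.0340, 0.3800
Aggregate via t-conorm [a + b − a·b]: 0.5663

0.566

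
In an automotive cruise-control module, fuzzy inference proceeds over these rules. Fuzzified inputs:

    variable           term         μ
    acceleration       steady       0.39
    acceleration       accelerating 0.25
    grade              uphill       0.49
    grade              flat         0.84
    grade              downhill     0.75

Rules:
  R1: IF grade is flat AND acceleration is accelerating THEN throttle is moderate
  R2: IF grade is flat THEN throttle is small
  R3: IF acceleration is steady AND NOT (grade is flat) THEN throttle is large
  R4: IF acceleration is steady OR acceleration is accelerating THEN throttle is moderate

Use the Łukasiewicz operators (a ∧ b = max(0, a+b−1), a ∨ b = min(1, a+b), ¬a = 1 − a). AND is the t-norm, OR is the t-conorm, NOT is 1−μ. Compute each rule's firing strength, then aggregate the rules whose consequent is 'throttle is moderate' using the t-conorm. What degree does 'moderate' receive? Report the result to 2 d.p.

0.73

R1: flat=0.84, accelerating=0.25; AND[max(0, a+b−1)] → w = 0.09
R2: flat=0.84 → w = 0.84
R3: steady=0.39, ¬flat=1−0.84=0.16; AND[max(0, a+b−1)] → w = 0.00
R4: steady=0.39, accelerating=0.25; OR[min(1, a+b)] → w = 0.64
Rules with consequent 'moderate': {R1, R4} → strengths 0.09, 0.64
Aggregate via t-conorm [min(1, a+b)]: 0.73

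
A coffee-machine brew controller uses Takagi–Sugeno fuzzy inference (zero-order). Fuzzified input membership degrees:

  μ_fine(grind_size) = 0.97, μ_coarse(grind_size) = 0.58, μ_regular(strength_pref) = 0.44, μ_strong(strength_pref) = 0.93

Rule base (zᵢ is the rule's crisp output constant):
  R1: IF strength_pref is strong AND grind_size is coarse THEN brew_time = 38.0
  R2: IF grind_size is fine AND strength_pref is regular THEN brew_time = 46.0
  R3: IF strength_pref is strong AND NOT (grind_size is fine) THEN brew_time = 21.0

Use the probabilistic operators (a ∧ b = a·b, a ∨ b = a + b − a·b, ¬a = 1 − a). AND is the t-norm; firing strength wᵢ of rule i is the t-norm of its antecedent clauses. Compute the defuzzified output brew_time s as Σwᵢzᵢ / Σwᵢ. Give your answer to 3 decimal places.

40.958

R1 (z=38.0): strong=0.93, coarse=0.58; AND[a·b] → w = 0.5394
R2 (z=46.0): fine=0.97, regular=0.44; AND[a·b] → w = 0.4268
R3 (z=21.0): strong=0.93, ¬fine=1−0.97=0.03; AND[a·b] → w = 0.0279
Weighted average = (0.5394·38.0 + 0.4268·46.0 + 0.0279·21.0) / (0.5394 + 0.4268 + 0.0279)
  = 40.7159 / 0.9941 = 40.958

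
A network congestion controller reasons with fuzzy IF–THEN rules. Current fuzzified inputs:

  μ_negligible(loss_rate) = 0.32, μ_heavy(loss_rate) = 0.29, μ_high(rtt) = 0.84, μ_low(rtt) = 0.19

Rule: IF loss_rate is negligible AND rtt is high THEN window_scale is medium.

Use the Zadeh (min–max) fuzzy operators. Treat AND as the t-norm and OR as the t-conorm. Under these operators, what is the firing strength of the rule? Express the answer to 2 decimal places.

0.32

firing strength: negligible=0.32, high=0.84; AND[min(a, b)] → w = 0.32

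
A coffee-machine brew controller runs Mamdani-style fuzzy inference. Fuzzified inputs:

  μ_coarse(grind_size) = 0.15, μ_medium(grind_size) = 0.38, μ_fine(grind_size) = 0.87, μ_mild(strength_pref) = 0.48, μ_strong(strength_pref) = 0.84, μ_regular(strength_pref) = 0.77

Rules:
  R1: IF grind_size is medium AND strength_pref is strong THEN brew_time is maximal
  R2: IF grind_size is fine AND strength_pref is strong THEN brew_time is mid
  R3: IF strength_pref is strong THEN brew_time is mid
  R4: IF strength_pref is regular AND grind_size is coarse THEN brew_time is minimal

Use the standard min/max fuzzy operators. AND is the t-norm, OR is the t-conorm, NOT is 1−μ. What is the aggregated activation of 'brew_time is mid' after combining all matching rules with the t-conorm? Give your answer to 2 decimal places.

0.84

R1: medium=0.38, strong=0.84; AND[min(a, b)] → w = 0.38
R2: fine=0.87, strong=0.84; AND[min(a, b)] → w = 0.84
R3: strong=0.84 → w = 0.84
R4: regular=0.77, coarse=0.15; AND[min(a, b)] → w = 0.15
Rules with consequent 'mid': {R2, R3} → strengths 0.84, 0.84
Aggregate via t-conorm [max(a, b)]: 0.84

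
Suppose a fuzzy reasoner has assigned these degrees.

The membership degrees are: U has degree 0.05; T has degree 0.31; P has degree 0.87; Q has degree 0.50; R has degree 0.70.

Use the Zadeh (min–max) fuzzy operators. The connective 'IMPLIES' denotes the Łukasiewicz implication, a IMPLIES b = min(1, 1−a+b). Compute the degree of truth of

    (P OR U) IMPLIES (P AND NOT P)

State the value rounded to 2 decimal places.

P OR U = max(a, b) on (0.87, 0.05) = 0.87
NOT P = 1 − 0.87 = 0.13
P AND NOT P = min(a, b) on (0.87, 0.13) = 0.13
(P OR U) IMPLIES (P AND NOT P)  [Łukasiewicz: min(1, 1−a+b)] with a=0.87, b=0.13 → 0.26

0.26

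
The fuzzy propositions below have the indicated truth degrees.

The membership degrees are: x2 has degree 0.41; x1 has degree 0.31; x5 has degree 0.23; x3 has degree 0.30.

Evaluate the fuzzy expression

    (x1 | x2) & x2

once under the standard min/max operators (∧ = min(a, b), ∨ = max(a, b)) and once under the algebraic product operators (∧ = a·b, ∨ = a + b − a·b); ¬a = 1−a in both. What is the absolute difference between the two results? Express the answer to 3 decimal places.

Under standard min/max:
  x1 | x2 = max(a, b) on (0.31, 0.41) = 0.41
  (x1 | x2) & x2 = min(a, b) on (0.41, 0.41) = 0.41
  → value = 0.4100
Under algebraic product:
  x1 | x2 = a + b − a·b on (0.3100, 0.4100) = 0.5929
  (x1 | x2) & x2 = a·b on (0.5929, 0.4100) = 0.2431
  → value = 0.2431
|0.4100 − 0.2431| = 0.167

0.167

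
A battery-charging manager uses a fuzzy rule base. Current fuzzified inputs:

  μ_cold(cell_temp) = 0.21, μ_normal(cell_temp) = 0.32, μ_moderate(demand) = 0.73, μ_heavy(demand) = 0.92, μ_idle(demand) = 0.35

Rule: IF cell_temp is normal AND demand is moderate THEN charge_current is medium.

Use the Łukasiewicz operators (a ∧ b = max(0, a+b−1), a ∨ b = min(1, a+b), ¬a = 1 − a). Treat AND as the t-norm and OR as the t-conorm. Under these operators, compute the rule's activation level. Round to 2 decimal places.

firing strength: normal=0.32, moderate=0.73; AND[max(0, a+b−1)] → w = 0.05

0.05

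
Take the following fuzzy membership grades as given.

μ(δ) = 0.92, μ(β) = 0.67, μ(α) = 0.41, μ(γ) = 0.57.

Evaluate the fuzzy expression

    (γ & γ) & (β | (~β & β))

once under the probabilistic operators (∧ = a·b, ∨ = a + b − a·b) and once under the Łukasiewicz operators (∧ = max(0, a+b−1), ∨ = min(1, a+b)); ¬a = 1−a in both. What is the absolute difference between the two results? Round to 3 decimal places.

Under probabilistic:
  γ & γ = a·b on (0.5700, 0.5700) = 0.3249
  ~β = 1 − 0.6700 = 0.3300
  ~β & β = a·b on (0.3300, 0.6700) = 0.2211
  β | (~β & β) = a + b − a·b on (0.6700, 0.2211) = 0.7430
  (γ & γ) & (β | (~β & β)) = a·b on (0.3249, 0.7430) = 0.2414
  → value = 0.2414
Under Łukasiewicz:
  γ & γ = max(0, a+b−1) on (0.57, 0.57) = 0.14
  ~β = 1 − 0.67 = 0.33
  ~β & β = max(0, a+b−1) on (0.33, 0.67) = 0.00
  β | (~β & β) = min(1, a+b) on (0.67, 0.00) = 0.67
  (γ & γ) & (β | (~β & β)) = max(0, a+b−1) on (0.14, 0.67) = 0.00
  → value = 0.0000
|0.2414 − 0.0000| = 0.241

0.241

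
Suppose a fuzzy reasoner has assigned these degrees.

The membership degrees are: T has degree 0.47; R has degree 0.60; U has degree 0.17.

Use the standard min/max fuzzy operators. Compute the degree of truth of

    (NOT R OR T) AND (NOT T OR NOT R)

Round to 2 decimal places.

NOT R = 1 − 0.60 = 0.40
NOT R OR T = max(a, b) on (0.40, 0.47) = 0.47
NOT T = 1 − 0.47 = 0.53
NOT R = 1 − 0.60 = 0.40
NOT T OR NOT R = max(a, b) on (0.53, 0.40) = 0.53
(NOT R OR T) AND (NOT T OR NOT R) = min(a, b) on (0.47, 0.53) = 0.47

0.47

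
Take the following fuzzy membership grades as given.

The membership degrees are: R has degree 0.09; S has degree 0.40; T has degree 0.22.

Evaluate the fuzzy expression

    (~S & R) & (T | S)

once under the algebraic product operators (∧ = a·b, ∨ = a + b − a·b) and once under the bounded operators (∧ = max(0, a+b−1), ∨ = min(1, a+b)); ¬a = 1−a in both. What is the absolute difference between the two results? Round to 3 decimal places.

Under algebraic product:
  ~S = 1 − 0.4000 = 0.6000
  ~S & R = a·b on (0.6000, 0.0900) = 0.0540
  T | S = a + b − a·b on (0.2200, 0.4000) = 0.5320
  (~S & R) & (T | S) = a·b on (0.0540, 0.5320) = 0.0287
  → value = 0.0287
Under bounded:
  ~S = 1 − 0.40 = 0.60
  ~S & R = max(0, a+b−1) on (0.60, 0.09) = 0.00
  T | S = min(1, a+b) on (0.22, 0.40) = 0.62
  (~S & R) & (T | S) = max(0, a+b−1) on (0.00, 0.62) = 0.00
  → value = 0.0000
|0.0287 − 0.0000| = 0.029

0.029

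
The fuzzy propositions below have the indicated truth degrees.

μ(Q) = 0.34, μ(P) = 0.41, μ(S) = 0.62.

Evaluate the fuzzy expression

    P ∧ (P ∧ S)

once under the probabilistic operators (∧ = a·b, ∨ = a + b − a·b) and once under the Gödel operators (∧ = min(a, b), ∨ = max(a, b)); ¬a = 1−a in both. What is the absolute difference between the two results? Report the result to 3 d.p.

Under probabilistic:
  P ∧ S = a·b on (0.4100, 0.6200) = 0.2542
  P ∧ (P ∧ S) = a·b on (0.4100, 0.2542) = 0.1042
  → value = 0.1042
Under Gödel:
  P ∧ S = min(a, b) on (0.41, 0.62) = 0.41
  P ∧ (P ∧ S) = min(a, b) on (0.41, 0.41) = 0.41
  → value = 0.4100
|0.1042 − 0.4100| = 0.306

0.306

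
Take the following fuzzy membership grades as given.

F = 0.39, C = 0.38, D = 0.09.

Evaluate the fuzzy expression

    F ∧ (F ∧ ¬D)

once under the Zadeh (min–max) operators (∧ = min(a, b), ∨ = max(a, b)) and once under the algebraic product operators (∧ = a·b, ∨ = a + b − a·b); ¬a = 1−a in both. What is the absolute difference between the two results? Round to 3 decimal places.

Under Zadeh (min–max):
  ¬D = 1 − 0.09 = 0.91
  F ∧ ¬D = min(a, b) on (0.39, 0.91) = 0.39
  F ∧ (F ∧ ¬D) = min(a, b) on (0.39, 0.39) = 0.39
  → value = 0.3900
Under algebraic product:
  ¬D = 1 − 0.0900 = 0.9100
  F ∧ ¬D = a·b on (0.3900, 0.9100) = 0.3549
  F ∧ (F ∧ ¬D) = a·b on (0.3900, 0.3549) = 0.1384
  → value = 0.1384
|0.3900 − 0.1384| = 0.252

0.252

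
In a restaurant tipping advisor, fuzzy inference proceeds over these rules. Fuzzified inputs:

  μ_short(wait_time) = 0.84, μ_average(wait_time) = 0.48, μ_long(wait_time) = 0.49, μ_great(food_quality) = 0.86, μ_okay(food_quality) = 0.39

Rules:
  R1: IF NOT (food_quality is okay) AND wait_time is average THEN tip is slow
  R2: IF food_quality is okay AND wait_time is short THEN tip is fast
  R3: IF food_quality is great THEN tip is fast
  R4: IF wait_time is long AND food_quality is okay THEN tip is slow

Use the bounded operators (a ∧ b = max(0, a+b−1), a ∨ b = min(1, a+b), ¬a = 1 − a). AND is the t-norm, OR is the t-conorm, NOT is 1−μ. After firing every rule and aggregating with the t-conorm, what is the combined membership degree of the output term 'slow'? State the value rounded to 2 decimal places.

R1: ¬okay=1−0.39=0.61, average=0.48; AND[max(0, a+b−1)] → w = 0.09
R2: okay=0.39, short=0.84; AND[max(0, a+b−1)] → w = 0.23
R3: great=0.86 → w = 0.86
R4: long=0.49, okay=0.39; AND[max(0, a+b−1)] → w = 0.00
Rules with consequent 'slow': {R1, R4} → strengths 0.09, 0.00
Aggregate via t-conorm [min(1, a+b)]: 0.09

0.09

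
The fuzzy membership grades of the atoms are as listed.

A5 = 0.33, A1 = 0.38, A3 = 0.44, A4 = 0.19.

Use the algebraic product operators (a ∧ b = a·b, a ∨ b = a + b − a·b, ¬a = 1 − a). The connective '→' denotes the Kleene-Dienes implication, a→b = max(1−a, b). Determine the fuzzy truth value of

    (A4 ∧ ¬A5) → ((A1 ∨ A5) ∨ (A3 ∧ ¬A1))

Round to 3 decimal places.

¬A5 = 1 − 0.3300 = 0.6700
A4 ∧ ¬A5 = a·b on (0.1900, 0.6700) = 0.1273
A1 ∨ A5 = a + b − a·b on (0.3800, 0.3300) = 0.5846
¬A1 = 1 − 0.3800 = 0.6200
A3 ∧ ¬A1 = a·b on (0.4400, 0.6200) = 0.2728
(A1 ∨ A5) ∨ (A3 ∧ ¬A1) = a + b − a·b on (0.5846, 0.2728) = 0.6979
(A4 ∧ ¬A5) → ((A1 ∨ A5) ∨ (A3 ∧ ¬A1))  [Kleene-Dienes: max(1−a, b)] with a=0.1273, b=0.6979 → 0.8727

0.873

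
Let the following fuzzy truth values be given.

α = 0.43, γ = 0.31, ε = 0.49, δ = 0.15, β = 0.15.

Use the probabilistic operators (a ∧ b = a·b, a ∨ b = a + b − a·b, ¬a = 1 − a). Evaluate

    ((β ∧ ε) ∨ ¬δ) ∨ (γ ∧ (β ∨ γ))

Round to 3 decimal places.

0.879

β ∧ ε = a·b on (0.1500, 0.4900) = 0.0735
¬δ = 1 − 0.1500 = 0.8500
(β ∧ ε) ∨ ¬δ = a + b − a·b on (0.0735, 0.8500) = 0.8610
β ∨ γ = a + b − a·b on (0.1500, 0.3100) = 0.4135
γ ∧ (β ∨ γ) = a·b on (0.3100, 0.4135) = 0.1282
((β ∧ ε) ∨ ¬δ) ∨ (γ ∧ (β ∨ γ)) = a + b − a·b on (0.8610, 0.1282) = 0.8788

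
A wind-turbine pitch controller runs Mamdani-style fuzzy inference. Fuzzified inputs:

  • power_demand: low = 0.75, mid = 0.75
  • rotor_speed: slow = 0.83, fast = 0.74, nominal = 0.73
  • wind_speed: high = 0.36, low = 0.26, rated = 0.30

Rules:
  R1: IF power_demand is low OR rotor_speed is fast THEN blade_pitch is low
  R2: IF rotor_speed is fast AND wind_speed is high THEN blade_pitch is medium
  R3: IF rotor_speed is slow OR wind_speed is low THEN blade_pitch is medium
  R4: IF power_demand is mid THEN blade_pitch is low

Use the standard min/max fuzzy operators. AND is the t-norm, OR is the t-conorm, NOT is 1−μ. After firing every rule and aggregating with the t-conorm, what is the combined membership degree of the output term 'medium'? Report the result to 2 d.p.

0.83

R1: low=0.75, fast=0.74; OR[max(a, b)] → w = 0.75
R2: fast=0.74, high=0.36; AND[min(a, b)] → w = 0.36
R3: slow=0.83, low=0.26; OR[max(a, b)] → w = 0.83
R4: mid=0.75 → w = 0.75
Rules with consequent 'medium': {R2, R3} → strengths 0.36, 0.83
Aggregate via t-conorm [max(a, b)]: 0.83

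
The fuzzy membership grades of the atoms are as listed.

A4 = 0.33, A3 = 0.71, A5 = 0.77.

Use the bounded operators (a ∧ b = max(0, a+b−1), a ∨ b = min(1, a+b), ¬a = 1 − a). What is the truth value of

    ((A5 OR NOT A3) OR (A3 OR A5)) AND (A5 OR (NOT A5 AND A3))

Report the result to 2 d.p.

NOT A3 = 1 − 0.71 = 0.29
A5 OR NOT A3 = min(1, a+b) on (0.77, 0.29) = 1.00
A3 OR A5 = min(1, a+b) on (0.71, 0.77) = 1.00
(A5 OR NOT A3) OR (A3 OR A5) = min(1, a+b) on (1.00, 1.00) = 1.00
NOT A5 = 1 − 0.77 = 0.23
NOT A5 AND A3 = max(0, a+b−1) on (0.23, 0.71) = 0.00
A5 OR (NOT A5 AND A3) = min(1, a+b) on (0.77, 0.00) = 0.77
((A5 OR NOT A3) OR (A3 OR A5)) AND (A5 OR (NOT A5 AND A3)) = max(0, a+b−1) on (1.00, 0.77) = 0.77

0.77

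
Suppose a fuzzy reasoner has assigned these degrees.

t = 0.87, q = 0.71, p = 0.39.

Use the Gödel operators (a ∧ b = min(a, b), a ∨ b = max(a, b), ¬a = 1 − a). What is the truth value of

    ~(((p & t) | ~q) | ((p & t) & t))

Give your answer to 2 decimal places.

0.61

p & t = min(a, b) on (0.39, 0.87) = 0.39
~q = 1 − 0.71 = 0.29
(p & t) | ~q = max(a, b) on (0.39, 0.29) = 0.39
p & t = min(a, b) on (0.39, 0.87) = 0.39
(p & t) & t = min(a, b) on (0.39, 0.87) = 0.39
((p & t) | ~q) | ((p & t) & t) = max(a, b) on (0.39, 0.39) = 0.39
~(((p & t) | ~q) | ((p & t) & t)) = 1 − 0.39 = 0.61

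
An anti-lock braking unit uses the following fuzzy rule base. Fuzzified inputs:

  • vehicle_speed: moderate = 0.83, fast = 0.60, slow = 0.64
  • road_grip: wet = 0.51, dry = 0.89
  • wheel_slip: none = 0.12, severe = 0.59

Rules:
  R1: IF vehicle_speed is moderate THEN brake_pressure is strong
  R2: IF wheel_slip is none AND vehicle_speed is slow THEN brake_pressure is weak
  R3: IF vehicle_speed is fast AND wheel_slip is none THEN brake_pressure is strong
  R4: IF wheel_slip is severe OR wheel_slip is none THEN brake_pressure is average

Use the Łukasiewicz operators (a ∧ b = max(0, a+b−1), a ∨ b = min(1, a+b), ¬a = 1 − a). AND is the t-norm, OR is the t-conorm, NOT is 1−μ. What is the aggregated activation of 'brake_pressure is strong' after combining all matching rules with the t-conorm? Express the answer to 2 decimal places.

R1: moderate=0.83 → w = 0.83
R2: none=0.12, slow=0.64; AND[max(0, a+b−1)] → w = 0.00
R3: fast=0.60, none=0.12; AND[max(0, a+b−1)] → w = 0.00
R4: severe=0.59, none=0.12; OR[min(1, a+b)] → w = 0.71
Rules with consequent 'strong': {R1, R3} → strengths 0.83, 0.00
Aggregate via t-conorm [min(1, a+b)]: 0.83

0.83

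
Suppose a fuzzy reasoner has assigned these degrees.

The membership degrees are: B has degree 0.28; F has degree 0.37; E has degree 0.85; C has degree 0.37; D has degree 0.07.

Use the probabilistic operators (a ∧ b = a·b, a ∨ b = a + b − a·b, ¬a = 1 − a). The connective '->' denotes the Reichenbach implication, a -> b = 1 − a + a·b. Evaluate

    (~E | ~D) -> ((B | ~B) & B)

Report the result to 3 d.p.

~E = 1 − 0.8500 = 0.1500
~D = 1 − 0.0700 = 0.9300
~E | ~D = a + b − a·b on (0.1500, 0.9300) = 0.9405
~B = 1 − 0.2800 = 0.7200
B | ~B = a + b − a·b on (0.2800, 0.7200) = 0.7984
(B | ~B) & B = a·b on (0.7984, 0.2800) = 0.2236
(~E | ~D) -> ((B | ~B) & B)  [Reichenbach: 1 − a + a·b] with a=0.9405, b=0.2236 → 0.2698

0.270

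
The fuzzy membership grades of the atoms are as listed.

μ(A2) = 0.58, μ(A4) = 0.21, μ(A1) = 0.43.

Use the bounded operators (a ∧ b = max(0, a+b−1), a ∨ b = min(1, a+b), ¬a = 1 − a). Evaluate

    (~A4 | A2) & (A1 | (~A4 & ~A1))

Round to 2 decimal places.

~A4 = 1 − 0.21 = 0.79
~A4 | A2 = min(1, a+b) on (0.79, 0.58) = 1.00
~A4 = 1 − 0.21 = 0.79
~A1 = 1 − 0.43 = 0.57
~A4 & ~A1 = max(0, a+b−1) on (0.79, 0.57) = 0.36
A1 | (~A4 & ~A1) = min(1, a+b) on (0.43, 0.36) = 0.79
(~A4 | A2) & (A1 | (~A4 & ~A1)) = max(0, a+b−1) on (1.00, 0.79) = 0.79

0.79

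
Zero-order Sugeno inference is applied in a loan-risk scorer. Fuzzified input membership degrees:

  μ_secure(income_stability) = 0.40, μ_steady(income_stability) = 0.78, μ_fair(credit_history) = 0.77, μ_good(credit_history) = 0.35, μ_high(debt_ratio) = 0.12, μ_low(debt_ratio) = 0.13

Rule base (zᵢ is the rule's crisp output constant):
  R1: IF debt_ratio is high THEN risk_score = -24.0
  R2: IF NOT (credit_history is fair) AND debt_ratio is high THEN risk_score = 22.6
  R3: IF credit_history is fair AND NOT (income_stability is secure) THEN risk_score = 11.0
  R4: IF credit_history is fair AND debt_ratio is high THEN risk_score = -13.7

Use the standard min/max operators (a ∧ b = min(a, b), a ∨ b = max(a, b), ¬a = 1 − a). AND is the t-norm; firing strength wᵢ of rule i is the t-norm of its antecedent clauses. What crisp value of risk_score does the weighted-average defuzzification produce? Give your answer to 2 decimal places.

4.99

R1 (z=-24.0): high=0.12 → w = 0.12
R2 (z=22.6): ¬fair=1−0.77=0.23, high=0.12; AND[min(a, b)] → w = 0.12
R3 (z=11.0): fair=0.77, ¬secure=1−0.40=0.60; AND[min(a, b)] → w = 0.60
R4 (z=-13.7): fair=0.77, high=0.12; AND[min(a, b)] → w = 0.12
Weighted average = (0.12·-24.0 + 0.12·22.6 + 0.60·11.0 + 0.12·-13.7) / (0.12 + 0.12 + 0.60 + 0.12)
  = 4.7880 / 0.9600 = 4.99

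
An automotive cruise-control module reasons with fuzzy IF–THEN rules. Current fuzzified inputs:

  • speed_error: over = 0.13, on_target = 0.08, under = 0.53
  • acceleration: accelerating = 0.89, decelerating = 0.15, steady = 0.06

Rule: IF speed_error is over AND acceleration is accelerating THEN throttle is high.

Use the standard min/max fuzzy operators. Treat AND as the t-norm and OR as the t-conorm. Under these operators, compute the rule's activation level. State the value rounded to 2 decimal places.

firing strength: over=0.13, accelerating=0.89; AND[min(a, b)] → w = 0.13

0.13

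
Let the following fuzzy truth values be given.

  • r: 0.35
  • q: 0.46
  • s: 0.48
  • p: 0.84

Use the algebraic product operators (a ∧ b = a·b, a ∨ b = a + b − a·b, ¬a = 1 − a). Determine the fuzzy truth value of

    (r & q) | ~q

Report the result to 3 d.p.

r & q = a·b on (0.3500, 0.4600) = 0.1610
~q = 1 − 0.4600 = 0.5400
(r & q) | ~q = a + b − a·b on (0.1610, 0.5400) = 0.6141

0.614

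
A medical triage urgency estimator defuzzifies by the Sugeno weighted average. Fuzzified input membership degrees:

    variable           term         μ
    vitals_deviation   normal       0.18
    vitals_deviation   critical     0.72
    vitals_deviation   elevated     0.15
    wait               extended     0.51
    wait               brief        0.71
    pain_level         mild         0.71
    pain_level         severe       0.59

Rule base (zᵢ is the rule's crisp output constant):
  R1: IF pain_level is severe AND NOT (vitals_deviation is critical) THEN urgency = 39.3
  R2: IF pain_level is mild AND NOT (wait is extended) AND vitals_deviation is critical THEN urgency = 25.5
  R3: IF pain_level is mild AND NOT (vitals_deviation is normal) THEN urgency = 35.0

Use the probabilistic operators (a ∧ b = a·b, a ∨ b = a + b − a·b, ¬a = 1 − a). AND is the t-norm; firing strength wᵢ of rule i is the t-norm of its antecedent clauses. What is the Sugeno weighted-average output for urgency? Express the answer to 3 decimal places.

R1 (z=39.3): severe=0.59, ¬critical=1−0.72=0.28; AND[a·b] → w = 0.1652
R2 (z=25.5): mild=0.71, ¬extended=1−0.51=0.49, critical=0.72; AND[a·b] → w = 0.2505
R3 (z=35.0): mild=0.71, ¬normal=1−0.18=0.82; AND[a·b] → w = 0.5822
Weighted average = (0.1652·39.3 + 0.2505·25.5 + 0.5822·35.0) / (0.1652 + 0.2505 + 0.5822)
  = 33.2568 / 0.9979 = 33.327

33.327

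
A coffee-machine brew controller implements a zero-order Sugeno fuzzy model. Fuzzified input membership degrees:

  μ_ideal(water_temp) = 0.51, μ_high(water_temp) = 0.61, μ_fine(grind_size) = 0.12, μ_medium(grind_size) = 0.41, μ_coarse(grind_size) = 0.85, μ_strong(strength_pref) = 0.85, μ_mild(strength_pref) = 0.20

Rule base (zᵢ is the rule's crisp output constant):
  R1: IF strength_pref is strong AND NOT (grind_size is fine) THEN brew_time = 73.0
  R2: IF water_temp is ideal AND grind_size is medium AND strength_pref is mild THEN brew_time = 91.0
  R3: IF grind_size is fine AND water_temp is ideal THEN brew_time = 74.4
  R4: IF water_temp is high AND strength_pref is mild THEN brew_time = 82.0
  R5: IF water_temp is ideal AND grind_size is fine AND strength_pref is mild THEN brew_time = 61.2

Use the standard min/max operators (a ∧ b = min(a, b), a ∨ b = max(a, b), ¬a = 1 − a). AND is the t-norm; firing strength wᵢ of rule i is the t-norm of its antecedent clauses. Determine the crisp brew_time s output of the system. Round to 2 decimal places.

75.79

R1 (z=73.0): strong=0.85, ¬fine=1−0.12=0.88; AND[min(a, b)] → w = 0.85
R2 (z=91.0): ideal=0.51, medium=0.41, mild=0.20; AND[min(a, b)] → w = 0.20
R3 (z=74.4): fine=0.12, ideal=0.51; AND[min(a, b)] → w = 0.12
R4 (z=82.0): high=0.61, mild=0.20; AND[min(a, b)] → w = 0.20
R5 (z=61.2): ideal=0.51, fine=0.12, mild=0.20; AND[min(a, b)] → w = 0.12
Weighted average = (0.85·73.0 + 0.20·91.0 + 0.12·74.4 + 0.20·82.0 + 0.12·61.2) / (0.85 + 0.20 + 0.12 + 0.20 + 0.12)
  = 112.9220 / 1.4900 = 75.79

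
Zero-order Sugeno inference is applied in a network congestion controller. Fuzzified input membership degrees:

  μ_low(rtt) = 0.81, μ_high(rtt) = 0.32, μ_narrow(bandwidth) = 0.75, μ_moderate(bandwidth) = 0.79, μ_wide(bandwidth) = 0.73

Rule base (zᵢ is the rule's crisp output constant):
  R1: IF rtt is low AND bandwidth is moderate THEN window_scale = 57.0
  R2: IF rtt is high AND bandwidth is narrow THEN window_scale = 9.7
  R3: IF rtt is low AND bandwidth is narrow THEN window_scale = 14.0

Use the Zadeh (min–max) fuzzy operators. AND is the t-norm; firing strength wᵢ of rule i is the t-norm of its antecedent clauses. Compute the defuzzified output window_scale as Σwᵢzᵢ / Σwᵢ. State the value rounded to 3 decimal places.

31.524

R1 (z=57.0): low=0.81, moderate=0.79; AND[min(a, b)] → w = 0.79
R2 (z=9.7): high=0.32, narrow=0.75; AND[min(a, b)] → w = 0.32
R3 (z=14.0): low=0.81, narrow=0.75; AND[min(a, b)] → w = 0.75
Weighted average = (0.79·57.0 + 0.32·9.7 + 0.75·14.0) / (0.79 + 0.32 + 0.75)
  = 58.6340 / 1.8600 = 31.524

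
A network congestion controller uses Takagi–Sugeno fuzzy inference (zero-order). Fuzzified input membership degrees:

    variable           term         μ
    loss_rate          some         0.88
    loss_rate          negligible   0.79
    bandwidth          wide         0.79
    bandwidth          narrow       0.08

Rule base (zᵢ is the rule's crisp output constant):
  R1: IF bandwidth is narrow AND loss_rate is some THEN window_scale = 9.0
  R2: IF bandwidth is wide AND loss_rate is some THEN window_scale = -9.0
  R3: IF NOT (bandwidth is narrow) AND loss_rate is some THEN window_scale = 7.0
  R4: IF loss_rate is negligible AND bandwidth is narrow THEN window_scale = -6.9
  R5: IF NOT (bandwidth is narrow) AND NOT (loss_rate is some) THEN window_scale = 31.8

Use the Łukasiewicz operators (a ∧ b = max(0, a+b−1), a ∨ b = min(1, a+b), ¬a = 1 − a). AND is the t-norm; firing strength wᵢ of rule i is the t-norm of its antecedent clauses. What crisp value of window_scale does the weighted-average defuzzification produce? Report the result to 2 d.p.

R1 (z=9.0): narrow=0.08, some=0.88; AND[max(0, a+b−1)] → w = 0.00
R2 (z=-9.0): wide=0.79, some=0.88; AND[max(0, a+b−1)] → w = 0.67
R3 (z=7.0): ¬narrow=1−0.08=0.92, some=0.88; AND[max(0, a+b−1)] → w = 0.80
R4 (z=-6.9): negligible=0.79, narrow=0.08; AND[max(0, a+b−1)] → w = 0.00
R5 (z=31.8): ¬narrow=1−0.08=0.92, ¬some=1−0.88=0.12; AND[max(0, a+b−1)] → w = 0.04
Weighted average = (0.00·9.0 + 0.67·-9.0 + 0.80·7.0 + 0.00·-6.9 + 0.04·31.8) / (0.00 + 0.67 + 0.80 + 0.00 + 0.04)
  = 0.8420 / 1.5100 = 0.56

0.56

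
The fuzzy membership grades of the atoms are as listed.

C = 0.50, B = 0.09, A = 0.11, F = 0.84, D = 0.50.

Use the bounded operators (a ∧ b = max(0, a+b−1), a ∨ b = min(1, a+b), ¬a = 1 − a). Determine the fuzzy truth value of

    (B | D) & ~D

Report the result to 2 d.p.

0.09

B | D = min(1, a+b) on (0.09, 0.50) = 0.59
~D = 1 − 0.50 = 0.50
(B | D) & ~D = max(0, a+b−1) on (0.59, 0.50) = 0.09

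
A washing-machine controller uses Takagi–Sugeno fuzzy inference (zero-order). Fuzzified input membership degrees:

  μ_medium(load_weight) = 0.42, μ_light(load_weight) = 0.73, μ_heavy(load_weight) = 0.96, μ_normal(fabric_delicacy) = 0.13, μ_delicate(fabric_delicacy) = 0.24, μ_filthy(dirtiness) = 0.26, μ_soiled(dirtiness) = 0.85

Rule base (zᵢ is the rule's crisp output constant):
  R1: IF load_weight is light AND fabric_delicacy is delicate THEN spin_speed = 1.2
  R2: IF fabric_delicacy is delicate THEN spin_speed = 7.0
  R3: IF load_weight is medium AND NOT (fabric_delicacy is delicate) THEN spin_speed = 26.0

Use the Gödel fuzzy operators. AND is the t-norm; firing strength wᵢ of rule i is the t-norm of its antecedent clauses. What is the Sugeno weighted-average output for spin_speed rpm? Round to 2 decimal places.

R1 (z=1.2): light=0.73, delicate=0.24; AND[min(a, b)] → w = 0.24
R2 (z=7.0): delicate=0.24 → w = 0.24
R3 (z=26.0): medium=0.42, ¬delicate=1−0.24=0.76; AND[min(a, b)] → w = 0.42
Weighted average = (0.24·1.2 + 0.24·7.0 + 0.42·26.0) / (0.24 + 0.24 + 0.42)
  = 12.8880 / 0.9000 = 14.32

14.32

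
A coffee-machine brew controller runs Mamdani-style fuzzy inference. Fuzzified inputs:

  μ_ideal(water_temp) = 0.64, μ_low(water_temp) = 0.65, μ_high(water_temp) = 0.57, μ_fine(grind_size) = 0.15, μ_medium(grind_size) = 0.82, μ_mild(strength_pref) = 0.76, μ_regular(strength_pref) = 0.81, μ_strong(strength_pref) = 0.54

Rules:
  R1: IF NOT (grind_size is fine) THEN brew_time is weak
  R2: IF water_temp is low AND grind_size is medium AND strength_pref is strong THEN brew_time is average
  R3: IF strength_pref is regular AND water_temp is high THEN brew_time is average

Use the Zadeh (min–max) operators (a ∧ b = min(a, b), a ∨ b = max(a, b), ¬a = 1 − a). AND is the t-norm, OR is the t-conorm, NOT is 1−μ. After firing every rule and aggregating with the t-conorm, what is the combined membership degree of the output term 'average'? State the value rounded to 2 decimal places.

0.57

R1: ¬fine=1−0.15=0.85 → w = 0.85
R2: low=0.65, medium=0.82, strong=0.54; AND[min(a, b)] → w = 0.54
R3: regular=0.81, high=0.57; AND[min(a, b)] → w = 0.57
Rules with consequent 'average': {R2, R3} → strengths 0.54, 0.57
Aggregate via t-conorm [max(a, b)]: 0.57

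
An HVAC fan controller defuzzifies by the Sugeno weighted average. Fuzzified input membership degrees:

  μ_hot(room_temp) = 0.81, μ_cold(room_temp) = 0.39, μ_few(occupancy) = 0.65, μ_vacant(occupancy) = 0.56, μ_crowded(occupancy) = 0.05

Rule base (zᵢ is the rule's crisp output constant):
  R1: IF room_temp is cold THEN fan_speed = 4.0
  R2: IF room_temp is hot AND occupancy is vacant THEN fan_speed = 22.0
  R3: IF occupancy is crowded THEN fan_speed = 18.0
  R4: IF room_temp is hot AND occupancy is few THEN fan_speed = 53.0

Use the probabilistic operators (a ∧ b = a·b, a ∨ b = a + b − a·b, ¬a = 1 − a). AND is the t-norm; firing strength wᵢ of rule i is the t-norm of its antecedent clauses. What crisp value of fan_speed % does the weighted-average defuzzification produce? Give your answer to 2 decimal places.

R1 (z=4.0): cold=0.39 → w = 0.3900
R2 (z=22.0): hot=0.81, vacant=0.56; AND[a·b] → w = 0.4536
R3 (z=18.0): crowded=0.05 → w = 0.0500
R4 (z=53.0): hot=0.81, few=0.65; AND[a·b] → w = 0.5265
Weighted average = (0.3900·4.0 + 0.4536·22.0 + 0.0500·18.0 + 0.5265·53.0) / (0.3900 + 0.4536 + 0.0500 + 0.5265)
  = 40.3437 / 1.4201 = 28.41

28.41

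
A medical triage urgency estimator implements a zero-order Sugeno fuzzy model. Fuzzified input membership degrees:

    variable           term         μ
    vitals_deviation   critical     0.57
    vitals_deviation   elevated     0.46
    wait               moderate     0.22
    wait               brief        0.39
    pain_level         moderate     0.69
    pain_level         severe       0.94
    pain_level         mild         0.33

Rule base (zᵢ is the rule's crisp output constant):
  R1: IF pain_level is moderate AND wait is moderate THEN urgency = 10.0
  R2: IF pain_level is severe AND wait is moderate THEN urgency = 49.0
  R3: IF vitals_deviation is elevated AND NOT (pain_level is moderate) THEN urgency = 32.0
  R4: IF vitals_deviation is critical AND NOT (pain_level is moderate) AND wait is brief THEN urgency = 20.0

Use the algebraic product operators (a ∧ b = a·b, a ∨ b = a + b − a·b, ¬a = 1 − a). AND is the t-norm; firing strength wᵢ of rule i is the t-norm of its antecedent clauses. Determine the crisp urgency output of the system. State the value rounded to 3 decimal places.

R1 (z=10.0): moderate=0.69, moderate=0.22; AND[a·b] → w = 0.1518
R2 (z=49.0): severe=0.94, moderate=0.22; AND[a·b] → w = 0.2068
R3 (z=32.0): elevated=0.46, ¬moderate=1−0.69=0.31; AND[a·b] → w = 0.1426
R4 (z=20.0): critical=0.57, ¬moderate=1−0.69=0.31, brief=0.39; AND[a·b] → w = 0.0689
Weighted average = (0.1518·10.0 + 0.2068·49.0 + 0.1426·32.0 + 0.0689·20.0) / (0.1518 + 0.2068 + 0.1426 + 0.0689)
  = 17.5927 / 0.5701 = 30.858

30.858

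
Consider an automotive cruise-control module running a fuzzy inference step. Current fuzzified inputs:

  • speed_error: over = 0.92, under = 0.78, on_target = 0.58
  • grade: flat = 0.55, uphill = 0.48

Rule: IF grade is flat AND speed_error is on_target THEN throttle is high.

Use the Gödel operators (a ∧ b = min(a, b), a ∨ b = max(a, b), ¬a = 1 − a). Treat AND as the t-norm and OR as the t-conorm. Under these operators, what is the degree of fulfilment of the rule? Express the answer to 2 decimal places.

firing strength: flat=0.55, on_target=0.58; AND[min(a, b)] → w = 0.55

0.55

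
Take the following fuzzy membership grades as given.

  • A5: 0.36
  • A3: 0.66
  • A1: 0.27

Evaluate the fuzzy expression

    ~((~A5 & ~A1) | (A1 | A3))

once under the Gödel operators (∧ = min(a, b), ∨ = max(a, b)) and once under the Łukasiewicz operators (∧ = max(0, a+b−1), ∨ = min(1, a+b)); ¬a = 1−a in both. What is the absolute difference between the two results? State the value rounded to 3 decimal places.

Under Gödel:
  ~A5 = 1 − 0.36 = 0.64
  ~A1 = 1 − 0.27 = 0.73
  ~A5 & ~A1 = min(a, b) on (0.64, 0.73) = 0.64
  A1 | A3 = max(a, b) on (0.27, 0.66) = 0.66
  (~A5 & ~A1) | (A1 | A3) = max(a, b) on (0.64, 0.66) = 0.66
  ~((~A5 & ~A1) | (A1 | A3)) = 1 − 0.66 = 0.34
  → value = 0.3400
Under Łukasiewicz:
  ~A5 = 1 − 0.36 = 0.64
  ~A1 = 1 − 0.27 = 0.73
  ~A5 & ~A1 = max(0, a+b−1) on (0.64, 0.73) = 0.37
  A1 | A3 = min(1, a+b) on (0.27, 0.66) = 0.93
  (~A5 & ~A1) | (A1 | A3) = min(1, a+b) on (0.37, 0.93) = 1.00
  ~((~A5 & ~A1) | (A1 | A3)) = 1 − 1.00 = 0.00
  → value = 0.0000
|0.3400 − 0.0000| = 0.340

0.340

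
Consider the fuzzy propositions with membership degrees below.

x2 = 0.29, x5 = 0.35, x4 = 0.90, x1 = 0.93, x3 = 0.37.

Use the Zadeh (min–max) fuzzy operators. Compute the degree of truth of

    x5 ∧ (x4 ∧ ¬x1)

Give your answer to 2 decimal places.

¬x1 = 1 − 0.93 = 0.07
x4 ∧ ¬x1 = min(a, b) on (0.90, 0.07) = 0.07
x5 ∧ (x4 ∧ ¬x1) = min(a, b) on (0.35, 0.07) = 0.07

0.07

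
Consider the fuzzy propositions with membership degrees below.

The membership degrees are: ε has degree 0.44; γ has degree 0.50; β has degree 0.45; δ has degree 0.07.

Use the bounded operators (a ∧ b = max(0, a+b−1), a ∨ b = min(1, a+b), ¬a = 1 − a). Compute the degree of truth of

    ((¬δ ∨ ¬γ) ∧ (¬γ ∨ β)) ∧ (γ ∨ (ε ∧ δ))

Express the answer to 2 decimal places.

¬δ = 1 − 0.07 = 0.93
¬γ = 1 − 0.50 = 0.50
¬δ ∨ ¬γ = min(1, a+b) on (0.93, 0.50) = 1.00
¬γ = 1 − 0.50 = 0.50
¬γ ∨ β = min(1, a+b) on (0.50, 0.45) = 0.95
(¬δ ∨ ¬γ) ∧ (¬γ ∨ β) = max(0, a+b−1) on (1.00, 0.95) = 0.95
ε ∧ δ = max(0, a+b−1) on (0.44, 0.07) = 0.00
γ ∨ (ε ∧ δ) = min(1, a+b) on (0.50, 0.00) = 0.50
((¬δ ∨ ¬γ) ∧ (¬γ ∨ β)) ∧ (γ ∨ (ε ∧ δ)) = max(0, a+b−1) on (0.95, 0.50) = 0.45

0.45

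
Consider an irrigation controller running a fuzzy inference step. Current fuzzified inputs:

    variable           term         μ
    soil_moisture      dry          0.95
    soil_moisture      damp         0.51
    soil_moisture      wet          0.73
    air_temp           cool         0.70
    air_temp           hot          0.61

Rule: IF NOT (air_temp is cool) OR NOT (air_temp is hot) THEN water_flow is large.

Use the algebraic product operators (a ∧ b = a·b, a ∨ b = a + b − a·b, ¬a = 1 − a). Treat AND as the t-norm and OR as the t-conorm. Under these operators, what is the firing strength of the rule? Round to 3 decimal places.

firing strength: ¬cool=1−0.70=0.30, ¬hot=1−0.61=0.39; OR[a + b − a·b] → w = 0.5730

0.573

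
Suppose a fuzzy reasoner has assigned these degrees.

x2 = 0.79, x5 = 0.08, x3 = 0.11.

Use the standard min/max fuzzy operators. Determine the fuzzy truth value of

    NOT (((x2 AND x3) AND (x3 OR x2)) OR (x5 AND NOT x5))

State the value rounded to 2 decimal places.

0.89

x2 AND x3 = min(a, b) on (0.79, 0.11) = 0.11
x3 OR x2 = max(a, b) on (0.11, 0.79) = 0.79
(x2 AND x3) AND (x3 OR x2) = min(a, b) on (0.11, 0.79) = 0.11
NOT x5 = 1 − 0.08 = 0.92
x5 AND NOT x5 = min(a, b) on (0.08, 0.92) = 0.08
((x2 AND x3) AND (x3 OR x2)) OR (x5 AND NOT x5) = max(a, b) on (0.11, 0.08) = 0.11
NOT (((x2 AND x3) AND (x3 OR x2)) OR (x5 AND NOT x5)) = 1 − 0.11 = 0.89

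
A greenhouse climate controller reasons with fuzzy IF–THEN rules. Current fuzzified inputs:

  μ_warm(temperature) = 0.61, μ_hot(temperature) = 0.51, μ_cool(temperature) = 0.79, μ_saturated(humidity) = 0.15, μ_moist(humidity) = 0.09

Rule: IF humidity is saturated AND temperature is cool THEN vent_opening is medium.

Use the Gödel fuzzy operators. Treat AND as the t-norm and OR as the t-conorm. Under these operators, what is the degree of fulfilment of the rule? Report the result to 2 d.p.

0.15

firing strength: saturated=0.15, cool=0.79; AND[min(a, b)] → w = 0.15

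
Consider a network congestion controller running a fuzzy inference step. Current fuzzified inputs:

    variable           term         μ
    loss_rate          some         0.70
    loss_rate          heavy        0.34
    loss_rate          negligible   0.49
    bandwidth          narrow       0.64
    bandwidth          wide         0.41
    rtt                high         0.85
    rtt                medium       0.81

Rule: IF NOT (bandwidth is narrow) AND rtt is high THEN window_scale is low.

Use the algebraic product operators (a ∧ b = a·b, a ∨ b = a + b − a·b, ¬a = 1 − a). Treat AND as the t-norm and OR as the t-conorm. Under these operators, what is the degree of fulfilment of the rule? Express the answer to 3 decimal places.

firing strength: ¬narrow=1−0.64=0.36, high=0.85; AND[a·b] → w = 0.3060

0.306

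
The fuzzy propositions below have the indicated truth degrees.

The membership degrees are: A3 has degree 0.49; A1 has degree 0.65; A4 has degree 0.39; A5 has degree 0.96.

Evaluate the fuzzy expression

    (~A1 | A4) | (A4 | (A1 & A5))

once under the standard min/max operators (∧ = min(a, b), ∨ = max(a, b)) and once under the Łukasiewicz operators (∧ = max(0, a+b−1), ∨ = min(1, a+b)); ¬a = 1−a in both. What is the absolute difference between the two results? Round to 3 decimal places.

Under standard min/max:
  ~A1 = 1 − 0.65 = 0.35
  ~A1 | A4 = max(a, b) on (0.35, 0.39) = 0.39
  A1 & A5 = min(a, b) on (0.65, 0.96) = 0.65
  A4 | (A1 & A5) = max(a, b) on (0.39, 0.65) = 0.65
  (~A1 | A4) | (A4 | (A1 & A5)) = max(a, b) on (0.39, 0.65) = 0.65
  → value = 0.6500
Under Łukasiewicz:
  ~A1 = 1 − 0.65 = 0.35
  ~A1 | A4 = min(1, a+b) on (0.35, 0.39) = 0.74
  A1 & A5 = max(0, a+b−1) on (0.65, 0.96) = 0.61
  A4 | (A1 & A5) = min(1, a+b) on (0.39, 0.61) = 1.00
  (~A1 | A4) | (A4 | (A1 & A5)) = min(1, a+b) on (0.74, 1.00) = 1.00
  → value = 1.0000
|0.6500 − 1.0000| = 0.350

0.350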